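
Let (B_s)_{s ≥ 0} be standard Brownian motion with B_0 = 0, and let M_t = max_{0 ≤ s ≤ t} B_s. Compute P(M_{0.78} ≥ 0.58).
P(M_{0.78} ≥ 0.58) = 2·P(B_{0.78} ≥ 0.58) = 2(1 − Φ(0.58/√0.78)) ≈ 0.5114

By the reflection principle for Brownian motion, P(M_t ≥ a) = 2 · P(B_t ≥ a) for a ≥ 0. Since B_t ~ N(0, t), P(B_t ≥ 0.58) = 1 − Φ(0.58/√t) = 1 − Φ(0.58/√0.78) = 1 − Φ(0.6567). So
  P(M_{0.78} ≥ 0.58) = 2(1 − Φ(0.6567)) ≈ 0.5114.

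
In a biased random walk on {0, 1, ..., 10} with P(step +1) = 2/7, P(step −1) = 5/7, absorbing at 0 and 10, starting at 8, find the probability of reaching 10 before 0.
P(hit 10 before 0) = (1 − (5/2)^8) / (1 − (5/2)^10) = 74356/464981

Let u_k denote P(reach 10 before 0 | start at k). Boundary: u_0 = 0, u_10 = 1. Recurrence: u_k = 2/7·u_{k+1} + 5/7·u_{k-1} for 1 ≤ k ≤ 9. Try u_k = A + B·r^k with r = q/p = (5/7)/(2/7) = 5/2. Substitution satisfies the recurrence; boundary conditions give:
  u_k = (1 − r^k) / (1 − r^N) = (1 − (5/2)^8) / (1 − (5/2)^10) = 74356/464981.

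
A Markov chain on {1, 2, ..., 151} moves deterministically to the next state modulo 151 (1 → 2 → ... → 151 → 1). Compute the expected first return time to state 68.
E[T_68 | X_0 = 68] = 151

The chain cycles deterministically, so starting at state 68 it returns in exactly 151 steps. Equivalently, the stationary distribution is uniform π_j = 1/151 for every state j, so by Kac's formula E[T_68] = 1/π_68 = 151.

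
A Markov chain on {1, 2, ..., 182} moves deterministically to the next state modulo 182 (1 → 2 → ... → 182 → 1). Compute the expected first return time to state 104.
E[T_104 | X_0 = 104] = 182

The chain cycles deterministically, so starting at state 104 it returns in exactly 182 steps. Equivalently, the stationary distribution is uniform π_j = 1/182 for every state j, so by Kac's formula E[T_104] = 1/π_104 = 182.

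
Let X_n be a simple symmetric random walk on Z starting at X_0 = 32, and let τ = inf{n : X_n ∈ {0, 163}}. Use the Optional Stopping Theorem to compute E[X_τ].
E[X_τ] = 32

X_n is a martingale and τ is a bounded-mean stopping time (indeed τ is finite a.s. with bounded expectation since the walk is in a bounded region). By the OST, E[X_τ] = E[X_0] = 32. Equivalently: E[X_τ] = 163 · P(hit 163 first) + 0 · P(hit 0 first) = 163 · (32/163) = 32.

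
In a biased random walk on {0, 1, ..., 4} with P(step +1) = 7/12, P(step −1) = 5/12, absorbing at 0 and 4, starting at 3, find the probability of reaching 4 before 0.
P(hit 4 before 0) = (1 − (5/7)^3) / (1 − (5/7)^4) = 763/888

Let u_k denote P(reach 4 before 0 | start at k). Boundary: u_0 = 0, u_4 = 1. Recurrence: u_k = 7/12·u_{k+1} + 5/12·u_{k-1} for 1 ≤ k ≤ 3. Try u_k = A + B·r^k with r = q/p = (5/12)/(7/12) = 5/7. Substitution satisfies the recurrence; boundary conditions give:
  u_k = (1 − r^k) / (1 − r^N) = (1 − (5/7)^3) / (1 − (5/7)^4) = 763/888.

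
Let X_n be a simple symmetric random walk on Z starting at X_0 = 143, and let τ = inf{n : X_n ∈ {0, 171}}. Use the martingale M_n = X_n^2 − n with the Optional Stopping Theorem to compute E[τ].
E[τ] = 4004

M_n = X_n^2 − n is a martingale (since E[X_{n+1}^2 | F_n] = X_n^2 + 1). By OST (τ has finite mean in a bounded region), E[M_τ] = E[M_0] = X_0^2 − 0 = 143^2 = 20449. Also E[M_τ] = E[X_τ^2] − E[τ]. The walk exits at 0 or 171, with P(hit 171 first) = 143/171, so E[X_τ^2] = 171^2 · 143/171 + 0 = 24453. Thus E[τ] = E[X_τ^2] − E[M_τ] = 24453 − 20449 = 4004 = 143(171 − 143) = 4004.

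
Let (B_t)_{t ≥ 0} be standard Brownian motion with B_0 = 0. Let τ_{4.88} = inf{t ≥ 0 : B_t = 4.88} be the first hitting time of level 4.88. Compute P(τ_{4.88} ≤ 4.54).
P(τ_{4.88} ≤ 4.54) = 2(1 − Φ(4.88/√4.54)) = 2(1 − Φ(2.2903)) ≈ 0.0220

By the reflection principle for standard BM, P(τ_b ≤ t) = 2 · P(B_t ≥ b). Since B_t ~ N(0, t), P(B_t ≥ 4.88) = 1 − Φ(4.88/√t) = 1 − Φ(4.88/√4.54) = 1 − Φ(2.2903) ≈ 0.01100. Doubling: P(τ_{4.88} ≤ 4.54) ≈ 2 · 0.01100 = 0.02200 ≈ 0.0220.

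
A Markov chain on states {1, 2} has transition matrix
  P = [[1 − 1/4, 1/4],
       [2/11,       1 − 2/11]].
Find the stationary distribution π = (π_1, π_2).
π_1 = 8/19, π_2 = 11/19

Solve πP = π with π_1 + π_2 = 1. From πP = π: π_1 · (1 − 1/4) + π_2 · 2/11 = π_1 ⇒ π_2 · 2/11 = π_1 · 1/4 ⇒ π_2/π_1 = (1/4)/(2/11) = 11/8. Together with π_1 + π_2 = 1:
  π_1 = (2/11)/(1/4 + 2/11) = (2/11)/(19/44) = 8/19,
  π_2 = (1/4)/(1/4 + 2/11) = (1/4)/(19/44) = 11/19.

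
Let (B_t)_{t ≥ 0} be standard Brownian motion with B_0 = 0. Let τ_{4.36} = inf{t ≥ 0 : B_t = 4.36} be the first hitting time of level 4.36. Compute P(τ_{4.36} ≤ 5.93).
P(τ_{4.36} ≤ 5.93) = 2(1 − Φ(4.36/√5.93)) = 2(1 − Φ(1.7904)) ≈ 0.0734

By the reflection principle for standard BM, P(τ_b ≤ t) = 2 · P(B_t ≥ b). Since B_t ~ N(0, t), P(B_t ≥ 4.36) = 1 − Φ(4.36/√t) = 1 − Φ(4.36/√5.93) = 1 − Φ(1.7904) ≈ 0.03669. Doubling: P(τ_{4.36} ≤ 5.93) ≈ 2 · 0.03669 = 0.07338 ≈ 0.0734.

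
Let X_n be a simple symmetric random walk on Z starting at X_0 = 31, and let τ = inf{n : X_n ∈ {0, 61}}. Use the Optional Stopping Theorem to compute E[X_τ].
E[X_τ] = 31

X_n is a martingale and τ is a bounded-mean stopping time (indeed τ is finite a.s. with bounded expectation since the walk is in a bounded region). By the OST, E[X_τ] = E[X_0] = 31. Equivalently: E[X_τ] = 61 · P(hit 61 first) + 0 · P(hit 0 first) = 61 · (31/61) = 31.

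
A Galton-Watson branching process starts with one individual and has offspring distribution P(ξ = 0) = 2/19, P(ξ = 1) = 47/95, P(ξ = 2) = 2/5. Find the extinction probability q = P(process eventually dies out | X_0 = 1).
q = 5/19

The pgf is f(s) = 2/19 + 47/95·s + 2/5·s². The extinction probability q is the smallest fixed point of f in [0, 1]. Setting s = f(s):
  2/5·s² + (47/95 − 1)·s + 2/19 = 0
  2/5·s² − (2/19 + 2/5)·s + 2/19 = 0
which factors as (s − 1)·(2/5·s − 2/19) = 0, giving roots s = 1 and s = (2/19)/(2/5) = 5/19.
Mean offspring μ = 47/95 + 2·2/5 = 123/95 > 1 (supercritical), so q < 1. The extinction probability is the smaller root: q = (2/19)/(2/5) = 5/19.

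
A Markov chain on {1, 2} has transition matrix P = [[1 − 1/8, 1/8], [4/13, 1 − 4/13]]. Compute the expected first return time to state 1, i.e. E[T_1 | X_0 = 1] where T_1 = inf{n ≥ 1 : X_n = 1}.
E[T_1 | X_0 = 1] = 1/π_1 = 45/32

For an irreducible recurrent Markov chain with stationary distribution π, E[T_i | X_0 = i] = 1/π_i (Kac's formula). Here π_1 = (4/13)/(1/8 + 4/13) = (4/13)/(45/104) = 32/45, so E[T_1 | X_0 = 1] = 1/π_1 = (1/8 + 4/13)/(4/13) = (45/104)/(4/13) = 45/32.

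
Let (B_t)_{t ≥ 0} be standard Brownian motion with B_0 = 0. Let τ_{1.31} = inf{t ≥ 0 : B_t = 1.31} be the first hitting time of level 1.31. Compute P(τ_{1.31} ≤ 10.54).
P(τ_{1.31} ≤ 10.54) = 2(1 − Φ(1.31/√10.54)) = 2(1 − Φ(0.4035)) ≈ 0.6866

By the reflection principle for standard BM, P(τ_b ≤ t) = 2 · P(B_t ≥ b). Since B_t ~ N(0, t), P(B_t ≥ 1.31) = 1 − Φ(1.31/√t) = 1 − Φ(1.31/√10.54) = 1 − Φ(0.4035) ≈ 0.34329. Doubling: P(τ_{1.31} ≤ 10.54) ≈ 2 · 0.34329 = 0.68658 ≈ 0.6866.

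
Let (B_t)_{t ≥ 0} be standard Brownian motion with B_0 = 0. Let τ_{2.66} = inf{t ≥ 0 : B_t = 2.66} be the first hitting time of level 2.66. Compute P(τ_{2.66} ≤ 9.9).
P(τ_{2.66} ≤ 9.9) = 2(1 − Φ(2.66/√9.9)) = 2(1 − Φ(0.8454)) ≈ 0.3979

By the reflection principle for standard BM, P(τ_b ≤ t) = 2 · P(B_t ≥ b). Since B_t ~ N(0, t), P(B_t ≥ 2.66) = 1 − Φ(2.66/√t) = 1 − Φ(2.66/√9.9) = 1 − Φ(0.8454) ≈ 0.19894. Doubling: P(τ_{2.66} ≤ 9.9) ≈ 2 · 0.19894 = 0.39788 ≈ 0.3979.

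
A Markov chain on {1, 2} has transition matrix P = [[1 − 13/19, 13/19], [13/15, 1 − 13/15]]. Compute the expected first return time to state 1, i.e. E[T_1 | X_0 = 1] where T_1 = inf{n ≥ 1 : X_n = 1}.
E[T_1 | X_0 = 1] = 1/π_1 = 34/19

For an irreducible recurrent Markov chain with stationary distribution π, E[T_i | X_0 = i] = 1/π_i (Kac's formula). Here π_1 = (13/15)/(13/19 + 13/15) = (13/15)/(442/285) = 19/34, so E[T_1 | X_0 = 1] = 1/π_1 = (13/19 + 13/15)/(13/15) = (442/285)/(13/15) = 34/19.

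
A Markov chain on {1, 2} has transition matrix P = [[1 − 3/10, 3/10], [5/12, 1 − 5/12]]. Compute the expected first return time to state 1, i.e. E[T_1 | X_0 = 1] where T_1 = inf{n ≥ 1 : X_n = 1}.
E[T_1 | X_0 = 1] = 1/π_1 = 43/25

For an irreducible recurrent Markov chain with stationary distribution π, E[T_i | X_0 = i] = 1/π_i (Kac's formula). Here π_1 = (5/12)/(3/10 + 5/12) = (5/12)/(43/60) = 25/43, so E[T_1 | X_0 = 1] = 1/π_1 = (3/10 + 5/12)/(5/12) = (43/60)/(5/12) = 43/25.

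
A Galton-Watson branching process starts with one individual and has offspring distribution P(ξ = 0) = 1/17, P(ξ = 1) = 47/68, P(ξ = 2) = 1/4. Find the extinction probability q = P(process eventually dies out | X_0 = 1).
q = 4/17

The pgf is f(s) = 1/17 + 47/68·s + 1/4·s². The extinction probability q is the smallest fixed point of f in [0, 1]. Setting s = f(s):
  1/4·s² + (47/68 − 1)·s + 1/17 = 0
  1/4·s² − (1/17 + 1/4)·s + 1/17 = 0
which factors as (s − 1)·(1/4·s − 1/17) = 0, giving roots s = 1 and s = (1/17)/(1/4) = 4/17.
Mean offspring μ = 47/68 + 2·1/4 = 81/68 > 1 (supercritical), so q < 1. The extinction probability is the smaller root: q = (1/17)/(1/4) = 4/17.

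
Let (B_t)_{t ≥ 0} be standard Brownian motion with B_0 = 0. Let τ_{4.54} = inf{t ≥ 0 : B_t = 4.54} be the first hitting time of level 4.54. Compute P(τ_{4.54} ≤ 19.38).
P(τ_{4.54} ≤ 19.38) = 2(1 − Φ(4.54/√19.38)) = 2(1 − Φ(1.0313)) ≈ 0.3024

By the reflection principle for standard BM, P(τ_b ≤ t) = 2 · P(B_t ≥ b). Since B_t ~ N(0, t), P(B_t ≥ 4.54) = 1 − Φ(4.54/√t) = 1 − Φ(4.54/√19.38) = 1 − Φ(1.0313) ≈ 0.15120. Doubling: P(τ_{4.54} ≤ 19.38) ≈ 2 · 0.15120 = 0.30240 ≈ 0.3024.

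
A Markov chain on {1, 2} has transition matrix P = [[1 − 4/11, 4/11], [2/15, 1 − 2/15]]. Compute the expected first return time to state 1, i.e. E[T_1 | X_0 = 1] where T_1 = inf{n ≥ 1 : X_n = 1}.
E[T_1 | X_0 = 1] = 1/π_1 = 41/11

For an irreducible recurrent Markov chain with stationary distribution π, E[T_i | X_0 = i] = 1/π_i (Kac's formula). Here π_1 = (2/15)/(4/11 + 2/15) = (2/15)/(82/165) = 11/41, so E[T_1 | X_0 = 1] = 1/π_1 = (4/11 + 2/15)/(2/15) = (82/165)/(2/15) = 41/11.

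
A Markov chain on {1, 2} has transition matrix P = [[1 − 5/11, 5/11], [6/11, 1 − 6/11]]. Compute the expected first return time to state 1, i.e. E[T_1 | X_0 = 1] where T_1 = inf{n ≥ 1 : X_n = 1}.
E[T_1 | X_0 = 1] = 1/π_1 = 11/6

For an irreducible recurrent Markov chain with stationary distribution π, E[T_i | X_0 = i] = 1/π_i (Kac's formula). Here π_1 = (6/11)/(5/11 + 6/11) = (6/11)/(1) = 6/11, so E[T_1 | X_0 = 1] = 1/π_1 = (5/11 + 6/11)/(6/11) = (1)/(6/11) = 11/6.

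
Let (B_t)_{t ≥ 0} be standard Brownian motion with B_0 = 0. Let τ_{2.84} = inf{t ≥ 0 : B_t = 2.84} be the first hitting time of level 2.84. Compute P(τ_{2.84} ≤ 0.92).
P(τ_{2.84} ≤ 0.92) = 2(1 − Φ(2.84/√0.92)) = 2(1 − Φ(2.9609)) ≈ 0.0031

By the reflection principle for standard BM, P(τ_b ≤ t) = 2 · P(B_t ≥ b). Since B_t ~ N(0, t), P(B_t ≥ 2.84) = 1 − Φ(2.84/√t) = 1 − Φ(2.84/√0.92) = 1 − Φ(2.9609) ≈ 0.00153. Doubling: P(τ_{2.84} ≤ 0.92) ≈ 2 · 0.00153 = 0.00306 ≈ 0.0031.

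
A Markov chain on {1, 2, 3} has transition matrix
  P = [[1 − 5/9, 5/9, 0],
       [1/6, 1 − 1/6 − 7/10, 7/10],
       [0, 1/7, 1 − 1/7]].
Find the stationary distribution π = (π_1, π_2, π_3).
π = (3/62, 5/31, 49/62)

This is a birth-death chain on three states, which satisfies detailed balance: π_1 · P_{12} = π_2 · P_{21} and π_2 · P_{23} = π_3 · P_{32}.
From π_1 · 5/9 = π_2 · 1/6: π_2/π_1 = (5/9)/(1/6) = 10/3.
From π_2 · 7/10 = π_3 · 1/7: π_3/π_2 = (7/10)/(1/7) = 49/10.
Take π_1 proportional to 1; then unnormalized π = (1, 10/3, 49/3). Normalize by dividing by the sum 62/3:
  π = (3/62, 5/31, 49/62).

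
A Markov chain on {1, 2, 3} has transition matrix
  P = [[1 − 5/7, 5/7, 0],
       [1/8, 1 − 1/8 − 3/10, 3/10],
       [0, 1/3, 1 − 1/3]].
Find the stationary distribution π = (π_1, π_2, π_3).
π = (7/83, 40/83, 36/83)

This is a birth-death chain on three states, which satisfies detailed balance: π_1 · P_{12} = π_2 · P_{21} and π_2 · P_{23} = π_3 · P_{32}.
From π_1 · 5/7 = π_2 · 1/8: π_2/π_1 = (5/7)/(1/8) = 40/7.
From π_2 · 3/10 = π_3 · 1/3: π_3/π_2 = (3/10)/(1/3) = 9/10.
Take π_1 proportional to 1; then unnormalized π = (1, 40/7, 36/7). Normalize by dividing by the sum 83/7:
  π = (7/83, 40/83, 36/83).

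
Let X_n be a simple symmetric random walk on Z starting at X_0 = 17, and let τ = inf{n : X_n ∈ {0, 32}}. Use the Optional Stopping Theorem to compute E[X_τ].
E[X_τ] = 17

X_n is a martingale and τ is a bounded-mean stopping time (indeed τ is finite a.s. with bounded expectation since the walk is in a bounded region). By the OST, E[X_τ] = E[X_0] = 17. Equivalently: E[X_τ] = 32 · P(hit 32 first) + 0 · P(hit 0 first) = 32 · (17/32) = 17.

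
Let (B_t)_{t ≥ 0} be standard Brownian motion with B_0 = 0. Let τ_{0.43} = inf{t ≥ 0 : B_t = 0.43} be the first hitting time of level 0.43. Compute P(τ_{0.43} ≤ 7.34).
P(τ_{0.43} ≤ 7.34) = 2(1 − Φ(0.43/√7.34)) = 2(1 − Φ(0.1587)) ≈ 0.8739

By the reflection principle for standard BM, P(τ_b ≤ t) = 2 · P(B_t ≥ b). Since B_t ~ N(0, t), P(B_t ≥ 0.43) = 1 − Φ(0.43/√t) = 1 − Φ(0.43/√7.34) = 1 − Φ(0.1587) ≈ 0.43695. Doubling: P(τ_{0.43} ≤ 7.34) ≈ 2 · 0.43695 = 0.87390 ≈ 0.8739.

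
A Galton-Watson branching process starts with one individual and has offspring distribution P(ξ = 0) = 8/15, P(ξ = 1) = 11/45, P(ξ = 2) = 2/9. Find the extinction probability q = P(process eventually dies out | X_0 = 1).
q = 1

Mean offspring μ = 0·8/15 + 1·11/45 + 2·2/9 = 31/45 ≤ 1. For μ ≤ 1 with offspring not concentrated at 1, the Galton-Watson process goes extinct almost surely, so q = 1.
(Algebraic check: The pgf is f(s) = 8/15 + 11/45·s + 2/9·s². The extinction probability q is the smallest fixed point of f in [0, 1]. Setting s = f(s):
  2/9·s² + (11/45 − 1)·s + 8/15 = 0
  2/9·s² − (8/15 + 2/9)·s + 8/15 = 0
which factors as (s − 1)·(2/9·s − 8/15) = 0, giving roots s = 1 and s = (8/15)/(2/9) = 12/5. Since 12/5 ≥ 1, the smallest root in [0, 1] is s = 1.)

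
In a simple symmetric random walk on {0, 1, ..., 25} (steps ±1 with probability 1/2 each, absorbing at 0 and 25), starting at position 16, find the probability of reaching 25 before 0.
P(hit 25 before 0) = 16/25

Let u_k = P(hit 25 before 0 | start at k). Then u_0 = 0, u_25 = 1, and u_k = u_{k-1}/2 + u_{k+1}/2 for 1 ≤ k ≤ 24. This harmonic recurrence is solved by u_k = k/25, giving u_16 = 16/25.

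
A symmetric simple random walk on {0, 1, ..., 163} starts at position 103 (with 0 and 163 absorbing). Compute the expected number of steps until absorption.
E[τ | X_0 = 103] = 6180

Let v_k = E[τ | X_0 = k]. Boundary: v_0 = v_163 = 0. Recurrence: v_k = 1 + (v_{k-1} + v_{k+1})/2 for 1 ≤ k ≤ 162. The particular solution to v_k − (v_{k-1} + v_{k+1})/2 = 1 is v_k = −k^2. Adding homogeneous solution A + B k and matching boundaries gives v_k = k (163 − k). Substituting k = 103: v_103 = 103 · 60 = 6180.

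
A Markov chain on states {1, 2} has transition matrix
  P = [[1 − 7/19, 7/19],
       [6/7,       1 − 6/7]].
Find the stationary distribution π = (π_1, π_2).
π_1 = 114/163, π_2 = 49/163

Solve πP = π with π_1 + π_2 = 1. From πP = π: π_1 · (1 − 7/19) + π_2 · 6/7 = π_1 ⇒ π_2 · 6/7 = π_1 · 7/19 ⇒ π_2/π_1 = (7/19)/(6/7) = 49/114. Together with π_1 + π_2 = 1:
  π_1 = (6/7)/(7/19 + 6/7) = (6/7)/(163/133) = 114/163,
  π_2 = (7/19)/(7/19 + 6/7) = (7/19)/(163/133) = 49/163.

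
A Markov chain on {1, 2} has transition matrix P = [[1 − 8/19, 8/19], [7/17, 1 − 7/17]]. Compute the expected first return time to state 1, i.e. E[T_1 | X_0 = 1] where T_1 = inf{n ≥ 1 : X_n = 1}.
E[T_1 | X_0 = 1] = 1/π_1 = 269/133

For an irreducible recurrent Markov chain with stationary distribution π, E[T_i | X_0 = i] = 1/π_i (Kac's formula). Here π_1 = (7/17)/(8/19 + 7/17) = (7/17)/(269/323) = 133/269, so E[T_1 | X_0 = 1] = 1/π_1 = (8/19 + 7/17)/(7/17) = (269/323)/(7/17) = 269/133.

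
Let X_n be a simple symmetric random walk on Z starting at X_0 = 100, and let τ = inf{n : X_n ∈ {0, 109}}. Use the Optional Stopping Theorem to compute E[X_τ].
E[X_τ] = 100

X_n is a martingale and τ is a bounded-mean stopping time (indeed τ is finite a.s. with bounded expectation since the walk is in a bounded region). By the OST, E[X_τ] = E[X_0] = 100. Equivalently: E[X_τ] = 109 · P(hit 109 first) + 0 · P(hit 0 first) = 109 · (100/109) = 100.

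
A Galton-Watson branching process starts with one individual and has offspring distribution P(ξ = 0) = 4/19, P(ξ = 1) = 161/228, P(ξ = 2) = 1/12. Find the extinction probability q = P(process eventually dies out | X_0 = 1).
q = 1

Mean offspring μ = 0·4/19 + 1·161/228 + 2·1/12 = 199/228 ≤ 1. For μ ≤ 1 with offspring not concentrated at 1, the Galton-Watson process goes extinct almost surely, so q = 1.
(Algebraic check: The pgf is f(s) = 4/19 + 161/228·s + 1/12·s². The extinction probability q is the smallest fixed point of f in [0, 1]. Setting s = f(s):
  1/12·s² + (161/228 − 1)·s + 4/19 = 0
  1/12·s² − (4/19 + 1/12)·s + 4/19 = 0
which factors as (s − 1)·(1/12·s − 4/19) = 0, giving roots s = 1 and s = (4/19)/(1/12) = 48/19. Since 48/19 ≥ 1, the smallest root in [0, 1] is s = 1.)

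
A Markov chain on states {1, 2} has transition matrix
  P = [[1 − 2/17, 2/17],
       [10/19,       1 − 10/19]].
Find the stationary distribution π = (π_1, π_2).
π_1 = 85/104, π_2 = 19/104

Solve πP = π with π_1 + π_2 = 1. From πP = π: π_1 · (1 − 2/17) + π_2 · 10/19 = π_1 ⇒ π_2 · 10/19 = π_1 · 2/17 ⇒ π_2/π_1 = (2/17)/(10/19) = 19/85. Together with π_1 + π_2 = 1:
  π_1 = (10/19)/(2/17 + 10/19) = (10/19)/(208/323) = 85/104,
  π_2 = (2/17)/(2/17 + 10/19) = (2/17)/(208/323) = 19/104.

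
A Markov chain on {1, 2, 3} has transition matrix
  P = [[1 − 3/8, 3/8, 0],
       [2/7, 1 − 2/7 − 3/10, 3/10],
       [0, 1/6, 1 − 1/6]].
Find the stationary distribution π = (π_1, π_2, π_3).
π = (40/187, 105/374, 189/374)

This is a birth-death chain on three states, which satisfies detailed balance: π_1 · P_{12} = π_2 · P_{21} and π_2 · P_{23} = π_3 · P_{32}.
From π_1 · 3/8 = π_2 · 2/7: π_2/π_1 = (3/8)/(2/7) = 21/16.
From π_2 · 3/10 = π_3 · 1/6: π_3/π_2 = (3/10)/(1/6) = 9/5.
Take π_1 proportional to 1; then unnormalized π = (1, 21/16, 189/80). Normalize by dividing by the sum 187/40:
  π = (40/187, 105/374, 189/374).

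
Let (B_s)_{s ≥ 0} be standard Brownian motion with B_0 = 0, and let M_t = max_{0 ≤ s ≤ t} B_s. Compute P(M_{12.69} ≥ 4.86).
P(M_{12.69} ≥ 4.86) = 2·P(B_{12.69} ≥ 4.86) = 2(1 − Φ(4.86/√12.69)) ≈ 0.1725

By the reflection principle for Brownian motion, P(M_t ≥ a) = 2 · P(B_t ≥ a) for a ≥ 0. Since B_t ~ N(0, t), P(B_t ≥ 4.86) = 1 − Φ(4.86/√t) = 1 − Φ(4.86/√12.69) = 1 − Φ(1.3643). So
  P(M_{12.69} ≥ 4.86) = 2(1 − Φ(1.3643)) ≈ 0.1725.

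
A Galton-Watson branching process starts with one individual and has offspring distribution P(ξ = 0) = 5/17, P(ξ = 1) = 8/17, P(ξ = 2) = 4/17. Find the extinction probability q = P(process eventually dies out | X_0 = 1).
q = 1

Mean offspring μ = 0·5/17 + 1·8/17 + 2·4/17 = 16/17 ≤ 1. For μ ≤ 1 with offspring not concentrated at 1, the Galton-Watson process goes extinct almost surely, so q = 1.
(Algebraic check: The pgf is f(s) = 5/17 + 8/17·s + 4/17·s². The extinction probability q is the smallest fixed point of f in [0, 1]. Setting s = f(s):
  4/17·s² + (8/17 − 1)·s + 5/17 = 0
  4/17·s² − (5/17 + 4/17)·s + 5/17 = 0
which factors as (s − 1)·(4/17·s − 5/17) = 0, giving roots s = 1 and s = (5/17)/(4/17) = 5/4. Since 5/4 ≥ 1, the smallest root in [0, 1] is s = 1.)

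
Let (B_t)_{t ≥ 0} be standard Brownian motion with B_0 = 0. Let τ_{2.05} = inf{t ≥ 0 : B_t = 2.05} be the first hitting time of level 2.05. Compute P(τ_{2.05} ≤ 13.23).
P(τ_{2.05} ≤ 13.23) = 2(1 − Φ(2.05/√13.23)) = 2(1 − Φ(0.5636)) ≈ 0.5730

By the reflection principle for standard BM, P(τ_b ≤ t) = 2 · P(B_t ≥ b). Since B_t ~ N(0, t), P(B_t ≥ 2.05) = 1 − Φ(2.05/√t) = 1 − Φ(2.05/√13.23) = 1 − Φ(0.5636) ≈ 0.28651. Doubling: P(τ_{2.05} ≤ 13.23) ≈ 2 · 0.28651 = 0.57302 ≈ 0.5730.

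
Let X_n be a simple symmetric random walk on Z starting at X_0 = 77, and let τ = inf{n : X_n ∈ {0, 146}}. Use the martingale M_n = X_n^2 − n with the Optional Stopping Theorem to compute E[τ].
E[τ] = 5313

M_n = X_n^2 − n is a martingale (since E[X_{n+1}^2 | F_n] = X_n^2 + 1). By OST (τ has finite mean in a bounded region), E[M_τ] = E[M_0] = X_0^2 − 0 = 77^2 = 5929. Also E[M_τ] = E[X_τ^2] − E[τ]. The walk exits at 0 or 146, with P(hit 146 first) = 77/146, so E[X_τ^2] = 146^2 · 77/146 + 0 = 11242. Thus E[τ] = E[X_τ^2] − E[M_τ] = 11242 − 5929 = 5313 = 77(146 − 77) = 5313.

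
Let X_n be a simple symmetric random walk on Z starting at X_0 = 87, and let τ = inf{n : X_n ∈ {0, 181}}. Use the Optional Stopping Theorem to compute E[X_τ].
E[X_τ] = 87

X_n is a martingale and τ is a bounded-mean stopping time (indeed τ is finite a.s. with bounded expectation since the walk is in a bounded region). By the OST, E[X_τ] = E[X_0] = 87. Equivalently: E[X_τ] = 181 · P(hit 181 first) + 0 · P(hit 0 first) = 181 · (87/181) = 87.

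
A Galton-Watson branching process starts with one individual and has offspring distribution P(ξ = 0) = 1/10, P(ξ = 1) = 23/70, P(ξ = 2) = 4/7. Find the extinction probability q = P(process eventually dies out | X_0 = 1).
q = 7/40

The pgf is f(s) = 1/10 + 23/70·s + 4/7·s². The extinction probability q is the smallest fixed point of f in [0, 1]. Setting s = f(s):
  4/7·s² + (23/70 − 1)·s + 1/10 = 0
  4/7·s² − (1/10 + 4/7)·s + 1/10 = 0
which factors as (s − 1)·(4/7·s − 1/10) = 0, giving roots s = 1 and s = (1/10)/(4/7) = 7/40.
Mean offspring μ = 23/70 + 2·4/7 = 103/70 > 1 (supercritical), so q < 1. The extinction probability is the smaller root: q = (1/10)/(4/7) = 7/40.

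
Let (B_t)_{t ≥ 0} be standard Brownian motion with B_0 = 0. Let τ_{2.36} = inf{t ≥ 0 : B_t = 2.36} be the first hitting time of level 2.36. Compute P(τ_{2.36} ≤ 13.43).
P(τ_{2.36} ≤ 13.43) = 2(1 − Φ(2.36/√13.43)) = 2(1 − Φ(0.6440)) ≈ 0.5196

By the reflection principle for standard BM, P(τ_b ≤ t) = 2 · P(B_t ≥ b). Since B_t ~ N(0, t), P(B_t ≥ 2.36) = 1 − Φ(2.36/√t) = 1 − Φ(2.36/√13.43) = 1 − Φ(0.6440) ≈ 0.25979. Doubling: P(τ_{2.36} ≤ 13.43) ≈ 2 · 0.25979 = 0.51958 ≈ 0.5196.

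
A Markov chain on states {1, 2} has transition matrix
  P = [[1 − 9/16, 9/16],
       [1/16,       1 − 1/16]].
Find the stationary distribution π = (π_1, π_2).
π_1 = 1/10, π_2 = 9/10

Solve πP = π with π_1 + π_2 = 1. From πP = π: π_1 · (1 − 9/16) + π_2 · 1/16 = π_1 ⇒ π_2 · 1/16 = π_1 · 9/16 ⇒ π_2/π_1 = (9/16)/(1/16) = 9. Together with π_1 + π_2 = 1:
  π_1 = (1/16)/(9/16 + 1/16) = (1/16)/(5/8) = 1/10,
  π_2 = (9/16)/(9/16 + 1/16) = (9/16)/(5/8) = 9/10.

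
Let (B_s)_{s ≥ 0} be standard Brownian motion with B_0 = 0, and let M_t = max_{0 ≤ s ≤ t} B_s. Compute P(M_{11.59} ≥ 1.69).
P(M_{11.59} ≥ 1.69) = 2·P(B_{11.59} ≥ 1.69) = 2(1 − Φ(1.69/√11.59)) ≈ 0.6196

By the reflection principle for Brownian motion, P(M_t ≥ a) = 2 · P(B_t ≥ a) for a ≥ 0. Since B_t ~ N(0, t), P(B_t ≥ 1.69) = 1 − Φ(1.69/√t) = 1 − Φ(1.69/√11.59) = 1 − Φ(0.4964). So
  P(M_{11.59} ≥ 1.69) = 2(1 − Φ(0.4964)) ≈ 0.6196.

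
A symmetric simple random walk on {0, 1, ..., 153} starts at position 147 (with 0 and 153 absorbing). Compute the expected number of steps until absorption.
E[τ | X_0 = 147] = 882

Let v_k = E[τ | X_0 = k]. Boundary: v_0 = v_153 = 0. Recurrence: v_k = 1 + (v_{k-1} + v_{k+1})/2 for 1 ≤ k ≤ 152. The particular solution to v_k − (v_{k-1} + v_{k+1})/2 = 1 is v_k = −k^2. Adding homogeneous solution A + B k and matching boundaries gives v_k = k (153 − k). Substituting k = 147: v_147 = 147 · 6 = 882.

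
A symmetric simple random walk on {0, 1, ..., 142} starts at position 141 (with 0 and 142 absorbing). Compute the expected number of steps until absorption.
E[τ | X_0 = 141] = 141

Let v_k = E[τ | X_0 = k]. Boundary: v_0 = v_142 = 0. Recurrence: v_k = 1 + (v_{k-1} + v_{k+1})/2 for 1 ≤ k ≤ 141. The particular solution to v_k − (v_{k-1} + v_{k+1})/2 = 1 is v_k = −k^2. Adding homogeneous solution A + B k and matching boundaries gives v_k = k (142 − k). Substituting k = 141: v_141 = 141 · 1 = 141.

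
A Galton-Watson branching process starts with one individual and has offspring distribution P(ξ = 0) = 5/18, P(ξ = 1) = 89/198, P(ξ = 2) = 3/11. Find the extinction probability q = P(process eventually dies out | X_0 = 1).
q = 1

Mean offspring μ = 0·5/18 + 1·89/198 + 2·3/11 = 197/198 ≤ 1. For μ ≤ 1 with offspring not concentrated at 1, the Galton-Watson process goes extinct almost surely, so q = 1.
(Algebraic check: The pgf is f(s) = 5/18 + 89/198·s + 3/11·s². The extinction probability q is the smallest fixed point of f in [0, 1]. Setting s = f(s):
  3/11·s² + (89/198 − 1)·s + 5/18 = 0
  3/11·s² − (5/18 + 3/11)·s + 5/18 = 0
which factors as (s − 1)·(3/11·s − 5/18) = 0, giving roots s = 1 and s = (5/18)/(3/11) = 55/54. Since 55/54 ≥ 1, the smallest root in [0, 1] is s = 1.)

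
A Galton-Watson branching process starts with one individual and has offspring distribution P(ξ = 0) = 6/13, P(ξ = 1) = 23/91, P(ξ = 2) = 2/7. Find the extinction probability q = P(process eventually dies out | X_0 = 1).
q = 1

Mean offspring μ = 0·6/13 + 1·23/91 + 2·2/7 = 75/91 ≤ 1. For μ ≤ 1 with offspring not concentrated at 1, the Galton-Watson process goes extinct almost surely, so q = 1.
(Algebraic check: The pgf is f(s) = 6/13 + 23/91·s + 2/7·s². The extinction probability q is the smallest fixed point of f in [0, 1]. Setting s = f(s):
  2/7·s² + (23/91 − 1)·s + 6/13 = 0
  2/7·s² − (6/13 + 2/7)·s + 6/13 = 0
which factors as (s − 1)·(2/7·s − 6/13) = 0, giving roots s = 1 and s = (6/13)/(2/7) = 21/13. Since 21/13 ≥ 1, the smallest root in [0, 1] is s = 1.)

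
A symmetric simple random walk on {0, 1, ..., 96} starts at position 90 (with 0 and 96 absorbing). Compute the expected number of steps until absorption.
E[τ | X_0 = 90] = 540

Let v_k = E[τ | X_0 = k]. Boundary: v_0 = v_96 = 0. Recurrence: v_k = 1 + (v_{k-1} + v_{k+1})/2 for 1 ≤ k ≤ 95. The particular solution to v_k − (v_{k-1} + v_{k+1})/2 = 1 is v_k = −k^2. Adding homogeneous solution A + B k and matching boundaries gives v_k = k (96 − k). Substituting k = 90: v_90 = 90 · 6 = 540.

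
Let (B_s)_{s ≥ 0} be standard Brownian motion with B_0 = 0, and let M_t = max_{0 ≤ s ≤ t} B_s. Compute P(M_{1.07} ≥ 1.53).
P(M_{1.07} ≥ 1.53) = 2·P(B_{1.07} ≥ 1.53) = 2(1 − Φ(1.53/√1.07)) ≈ 0.1391

By the reflection principle for Brownian motion, P(M_t ≥ a) = 2 · P(B_t ≥ a) for a ≥ 0. Since B_t ~ N(0, t), P(B_t ≥ 1.53) = 1 − Φ(1.53/√t) = 1 − Φ(1.53/√1.07) = 1 − Φ(1.4791). So
  P(M_{1.07} ≥ 1.53) = 2(1 − Φ(1.4791)) ≈ 0.1391.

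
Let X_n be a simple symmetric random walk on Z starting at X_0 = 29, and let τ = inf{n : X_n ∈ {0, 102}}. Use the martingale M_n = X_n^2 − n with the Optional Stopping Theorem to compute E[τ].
E[τ] = 2117

M_n = X_n^2 − n is a martingale (since E[X_{n+1}^2 | F_n] = X_n^2 + 1). By OST (τ has finite mean in a bounded region), E[M_τ] = E[M_0] = X_0^2 − 0 = 29^2 = 841. Also E[M_τ] = E[X_τ^2] − E[τ]. The walk exits at 0 or 102, with P(hit 102 first) = 29/102, so E[X_τ^2] = 102^2 · 29/102 + 0 = 2958. Thus E[τ] = E[X_τ^2] − E[M_τ] = 2958 − 841 = 2117 = 29(102 − 29) = 2117.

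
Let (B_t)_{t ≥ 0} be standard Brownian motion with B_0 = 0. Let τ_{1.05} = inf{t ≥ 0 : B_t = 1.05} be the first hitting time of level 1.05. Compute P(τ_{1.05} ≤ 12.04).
P(τ_{1.05} ≤ 12.04) = 2(1 − Φ(1.05/√12.04)) = 2(1 − Φ(0.3026)) ≈ 0.7622

By the reflection principle for standard BM, P(τ_b ≤ t) = 2 · P(B_t ≥ b). Since B_t ~ N(0, t), P(B_t ≥ 1.05) = 1 − Φ(1.05/√t) = 1 − Φ(1.05/√12.04) = 1 − Φ(0.3026) ≈ 0.38110. Doubling: P(τ_{1.05} ≤ 12.04) ≈ 2 · 0.38110 = 0.76220 ≈ 0.7622.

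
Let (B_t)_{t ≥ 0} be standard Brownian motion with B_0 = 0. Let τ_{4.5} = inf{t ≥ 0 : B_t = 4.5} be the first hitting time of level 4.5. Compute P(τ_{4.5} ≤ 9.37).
P(τ_{4.5} ≤ 9.37) = 2(1 − Φ(4.5/√9.37)) = 2(1 − Φ(1.4701)) ≈ 0.1415

By the reflection principle for standard BM, P(τ_b ≤ t) = 2 · P(B_t ≥ b). Since B_t ~ N(0, t), P(B_t ≥ 4.5) = 1 − Φ(4.5/√t) = 1 − Φ(4.5/√9.37) = 1 − Φ(1.4701) ≈ 0.07077. Doubling: P(τ_{4.5} ≤ 9.37) ≈ 2 · 0.07077 = 0.14154 ≈ 0.1415.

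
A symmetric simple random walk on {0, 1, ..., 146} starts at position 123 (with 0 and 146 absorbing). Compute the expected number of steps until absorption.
E[τ | X_0 = 123] = 2829

Let v_k = E[τ | X_0 = k]. Boundary: v_0 = v_146 = 0. Recurrence: v_k = 1 + (v_{k-1} + v_{k+1})/2 for 1 ≤ k ≤ 145. The particular solution to v_k − (v_{k-1} + v_{k+1})/2 = 1 is v_k = −k^2. Adding homogeneous solution A + B k and matching boundaries gives v_k = k (146 − k). Substituting k = 123: v_123 = 123 · 23 = 2829.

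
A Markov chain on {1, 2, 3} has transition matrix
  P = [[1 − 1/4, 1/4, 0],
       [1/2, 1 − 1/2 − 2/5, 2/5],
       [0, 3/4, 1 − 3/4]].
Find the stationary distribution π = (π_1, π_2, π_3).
π = (30/53, 15/53, 8/53)

This is a birth-death chain on three states, which satisfies detailed balance: π_1 · P_{12} = π_2 · P_{21} and π_2 · P_{23} = π_3 · P_{32}.
From π_1 · 1/4 = π_2 · 1/2: π_2/π_1 = (1/4)/(1/2) = 1/2.
From π_2 · 2/5 = π_3 · 3/4: π_3/π_2 = (2/5)/(3/4) = 8/15.
Take π_1 proportional to 1; then unnormalized π = (1, 1/2, 4/15). Normalize by dividing by the sum 53/30:
  π = (30/53, 15/53, 8/53).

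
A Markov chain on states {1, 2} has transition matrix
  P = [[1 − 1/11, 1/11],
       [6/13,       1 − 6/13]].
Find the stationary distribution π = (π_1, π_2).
π_1 = 66/79, π_2 = 13/79

Solve πP = π with π_1 + π_2 = 1. From πP = π: π_1 · (1 − 1/11) + π_2 · 6/13 = π_1 ⇒ π_2 · 6/13 = π_1 · 1/11 ⇒ π_2/π_1 = (1/11)/(6/13) = 13/66. Together with π_1 + π_2 = 1:
  π_1 = (6/13)/(1/11 + 6/13) = (6/13)/(79/143) = 66/79,
  π_2 = (1/11)/(1/11 + 6/13) = (1/11)/(79/143) = 13/79.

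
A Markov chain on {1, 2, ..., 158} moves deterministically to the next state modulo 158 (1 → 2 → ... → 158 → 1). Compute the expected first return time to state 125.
E[T_125 | X_0 = 125] = 158

The chain cycles deterministically, so starting at state 125 it returns in exactly 158 steps. Equivalently, the stationary distribution is uniform π_j = 1/158 for every state j, so by Kac's formula E[T_125] = 1/π_125 = 158.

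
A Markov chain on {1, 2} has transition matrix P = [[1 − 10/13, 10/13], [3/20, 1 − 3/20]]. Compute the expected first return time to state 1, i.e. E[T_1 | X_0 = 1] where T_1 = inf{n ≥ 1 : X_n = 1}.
E[T_1 | X_0 = 1] = 1/π_1 = 239/39

For an irreducible recurrent Markov chain with stationary distribution π, E[T_i | X_0 = i] = 1/π_i (Kac's formula). Here π_1 = (3/20)/(10/13 + 3/20) = (3/20)/(239/260) = 39/239, so E[T_1 | X_0 = 1] = 1/π_1 = (10/13 + 3/20)/(3/20) = (239/260)/(3/20) = 239/39.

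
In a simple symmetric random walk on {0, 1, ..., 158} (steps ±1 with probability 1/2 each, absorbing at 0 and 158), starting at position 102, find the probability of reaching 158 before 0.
P(hit 158 before 0) = 102/158 = 51/79

Let u_k = P(hit 158 before 0 | start at k). Then u_0 = 0, u_158 = 1, and u_k = u_{k-1}/2 + u_{k+1}/2 for 1 ≤ k ≤ 157. This harmonic recurrence is solved by u_k = k/158, giving u_102 = 102/158 = 51/79.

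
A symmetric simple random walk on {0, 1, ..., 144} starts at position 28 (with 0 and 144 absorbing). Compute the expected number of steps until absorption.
E[τ | X_0 = 28] = 3248

Let v_k = E[τ | X_0 = k]. Boundary: v_0 = v_144 = 0. Recurrence: v_k = 1 + (v_{k-1} + v_{k+1})/2 for 1 ≤ k ≤ 143. The particular solution to v_k − (v_{k-1} + v_{k+1})/2 = 1 is v_k = −k^2. Adding homogeneous solution A + B k and matching boundaries gives v_k = k (144 − k). Substituting k = 28: v_28 = 28 · 116 = 3248.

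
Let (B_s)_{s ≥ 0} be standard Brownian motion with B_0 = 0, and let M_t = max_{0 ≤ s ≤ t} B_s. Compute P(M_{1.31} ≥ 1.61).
P(M_{1.31} ≥ 1.61) = 2·P(B_{1.31} ≥ 1.61) = 2(1 − Φ(1.61/√1.31)) ≈ 0.1595

By the reflection principle for Brownian motion, P(M_t ≥ a) = 2 · P(B_t ≥ a) for a ≥ 0. Since B_t ~ N(0, t), P(B_t ≥ 1.61) = 1 − Φ(1.61/√t) = 1 − Φ(1.61/√1.31) = 1 − Φ(1.4067). So
  P(M_{1.31} ≥ 1.61) = 2(1 − Φ(1.4067)) ≈ 0.1595.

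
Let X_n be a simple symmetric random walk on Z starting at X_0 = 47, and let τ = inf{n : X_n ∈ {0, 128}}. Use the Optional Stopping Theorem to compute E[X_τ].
E[X_τ] = 47

X_n is a martingale and τ is a bounded-mean stopping time (indeed τ is finite a.s. with bounded expectation since the walk is in a bounded region). By the OST, E[X_τ] = E[X_0] = 47. Equivalently: E[X_τ] = 128 · P(hit 128 first) + 0 · P(hit 0 first) = 128 · (47/128) = 47.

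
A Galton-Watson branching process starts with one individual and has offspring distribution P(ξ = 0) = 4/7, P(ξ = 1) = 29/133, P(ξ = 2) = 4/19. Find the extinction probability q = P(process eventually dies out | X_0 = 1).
q = 1

Mean offspring μ = 0·4/7 + 1·29/133 + 2·4/19 = 85/133 ≤ 1. For μ ≤ 1 with offspring not concentrated at 1, the Galton-Watson process goes extinct almost surely, so q = 1.
(Algebraic check: The pgf is f(s) = 4/7 + 29/133·s + 4/19·s². The extinction probability q is the smallest fixed point of f in [0, 1]. Setting s = f(s):
  4/19·s² + (29/133 − 1)·s + 4/7 = 0
  4/19·s² − (4/7 + 4/19)·s + 4/7 = 0
which factors as (s − 1)·(4/19·s − 4/7) = 0, giving roots s = 1 and s = (4/7)/(4/19) = 19/7. Since 19/7 ≥ 1, the smallest root in [0, 1] is s = 1.)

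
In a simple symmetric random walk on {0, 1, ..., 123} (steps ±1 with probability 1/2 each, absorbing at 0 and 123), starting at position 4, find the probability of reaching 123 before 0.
P(hit 123 before 0) = 4/123

Let u_k = P(hit 123 before 0 | start at k). Then u_0 = 0, u_123 = 1, and u_k = u_{k-1}/2 + u_{k+1}/2 for 1 ≤ k ≤ 122. This harmonic recurrence is solved by u_k = k/123, giving u_4 = 4/123.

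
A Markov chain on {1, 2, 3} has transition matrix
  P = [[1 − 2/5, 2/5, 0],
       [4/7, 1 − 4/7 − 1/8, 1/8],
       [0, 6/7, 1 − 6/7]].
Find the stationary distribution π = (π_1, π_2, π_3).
π = (96/173, 336/865, 49/865)

This is a birth-death chain on three states, which satisfies detailed balance: π_1 · P_{12} = π_2 · P_{21} and π_2 · P_{23} = π_3 · P_{32}.
From π_1 · 2/5 = π_2 · 4/7: π_2/π_1 = (2/5)/(4/7) = 7/10.
From π_2 · 1/8 = π_3 · 6/7: π_3/π_2 = (1/8)/(6/7) = 7/48.
Take π_1 proportional to 1; then unnormalized π = (1, 7/10, 49/480). Normalize by dividing by the sum 173/96:
  π = (96/173, 336/865, 49/865).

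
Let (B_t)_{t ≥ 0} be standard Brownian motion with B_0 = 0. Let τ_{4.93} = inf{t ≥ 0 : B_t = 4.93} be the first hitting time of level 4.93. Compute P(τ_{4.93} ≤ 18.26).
P(τ_{4.93} ≤ 18.26) = 2(1 − Φ(4.93/√18.26)) = 2(1 − Φ(1.1537)) ≈ 0.2486

By the reflection principle for standard BM, P(τ_b ≤ t) = 2 · P(B_t ≥ b). Since B_t ~ N(0, t), P(B_t ≥ 4.93) = 1 − Φ(4.93/√t) = 1 − Φ(4.93/√18.26) = 1 − Φ(1.1537) ≈ 0.12431. Doubling: P(τ_{4.93} ≤ 18.26) ≈ 2 · 0.12431 = 0.24862 ≈ 0.2486.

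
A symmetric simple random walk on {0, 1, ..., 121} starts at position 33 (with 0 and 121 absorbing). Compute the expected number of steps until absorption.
E[τ | X_0 = 33] = 2904

Let v_k = E[τ | X_0 = k]. Boundary: v_0 = v_121 = 0. Recurrence: v_k = 1 + (v_{k-1} + v_{k+1})/2 for 1 ≤ k ≤ 120. The particular solution to v_k − (v_{k-1} + v_{k+1})/2 = 1 is v_k = −k^2. Adding homogeneous solution A + B k and matching boundaries gives v_k = k (121 − k). Substituting k = 33: v_33 = 33 · 88 = 2904.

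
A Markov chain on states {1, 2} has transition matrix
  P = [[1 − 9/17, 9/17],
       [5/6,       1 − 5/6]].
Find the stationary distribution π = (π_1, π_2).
π_1 = 85/139, π_2 = 54/139

Solve πP = π with π_1 + π_2 = 1. From πP = π: π_1 · (1 − 9/17) + π_2 · 5/6 = π_1 ⇒ π_2 · 5/6 = π_1 · 9/17 ⇒ π_2/π_1 = (9/17)/(5/6) = 54/85. Together with π_1 + π_2 = 1:
  π_1 = (5/6)/(9/17 + 5/6) = (5/6)/(139/102) = 85/139,
  π_2 = (9/17)/(9/17 + 5/6) = (9/17)/(139/102) = 54/139.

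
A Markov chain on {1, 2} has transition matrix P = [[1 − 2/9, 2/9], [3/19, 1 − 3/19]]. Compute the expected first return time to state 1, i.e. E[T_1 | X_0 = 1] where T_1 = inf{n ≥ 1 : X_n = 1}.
E[T_1 | X_0 = 1] = 1/π_1 = 65/27

For an irreducible recurrent Markov chain with stationary distribution π, E[T_i | X_0 = i] = 1/π_i (Kac's formula). Here π_1 = (3/19)/(2/9 + 3/19) = (3/19)/(65/171) = 27/65, so E[T_1 | X_0 = 1] = 1/π_1 = (2/9 + 3/19)/(3/19) = (65/171)/(3/19) = 65/27.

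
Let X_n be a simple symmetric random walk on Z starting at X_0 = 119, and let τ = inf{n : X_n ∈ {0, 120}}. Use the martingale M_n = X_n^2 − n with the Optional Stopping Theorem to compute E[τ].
E[τ] = 119

M_n = X_n^2 − n is a martingale (since E[X_{n+1}^2 | F_n] = X_n^2 + 1). By OST (τ has finite mean in a bounded region), E[M_τ] = E[M_0] = X_0^2 − 0 = 119^2 = 14161. Also E[M_τ] = E[X_τ^2] − E[τ]. The walk exits at 0 or 120, with P(hit 120 first) = 119/120, so E[X_τ^2] = 120^2 · 119/120 + 0 = 14280. Thus E[τ] = E[X_τ^2] − E[M_τ] = 14280 − 14161 = 119 = 119(120 − 119) = 119.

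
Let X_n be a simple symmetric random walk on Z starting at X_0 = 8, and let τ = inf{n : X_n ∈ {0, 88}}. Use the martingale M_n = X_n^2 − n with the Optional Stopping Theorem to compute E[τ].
E[τ] = 640

M_n = X_n^2 − n is a martingale (since E[X_{n+1}^2 | F_n] = X_n^2 + 1). By OST (τ has finite mean in a bounded region), E[M_τ] = E[M_0] = X_0^2 − 0 = 8^2 = 64. Also E[M_τ] = E[X_τ^2] − E[τ]. The walk exits at 0 or 88, with P(hit 88 first) = 8/88, so E[X_τ^2] = 88^2 · 8/88 + 0 = 704. Thus E[τ] = E[X_τ^2] − E[M_τ] = 704 − 64 = 640 = 8(88 − 8) = 640.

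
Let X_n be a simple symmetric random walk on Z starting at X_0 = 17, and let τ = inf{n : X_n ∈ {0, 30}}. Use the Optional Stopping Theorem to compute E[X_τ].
E[X_τ] = 17

X_n is a martingale and τ is a bounded-mean stopping time (indeed τ is finite a.s. with bounded expectation since the walk is in a bounded region). By the OST, E[X_τ] = E[X_0] = 17. Equivalently: E[X_τ] = 30 · P(hit 30 first) + 0 · P(hit 0 first) = 30 · (17/30) = 17.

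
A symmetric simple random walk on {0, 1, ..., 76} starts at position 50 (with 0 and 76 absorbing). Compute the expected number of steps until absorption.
E[τ | X_0 = 50] = 1300

Let v_k = E[τ | X_0 = k]. Boundary: v_0 = v_76 = 0. Recurrence: v_k = 1 + (v_{k-1} + v_{k+1})/2 for 1 ≤ k ≤ 75. The particular solution to v_k − (v_{k-1} + v_{k+1})/2 = 1 is v_k = −k^2. Adding homogeneous solution A + B k and matching boundaries gives v_k = k (76 − k). Substituting k = 50: v_50 = 50 · 26 = 1300.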